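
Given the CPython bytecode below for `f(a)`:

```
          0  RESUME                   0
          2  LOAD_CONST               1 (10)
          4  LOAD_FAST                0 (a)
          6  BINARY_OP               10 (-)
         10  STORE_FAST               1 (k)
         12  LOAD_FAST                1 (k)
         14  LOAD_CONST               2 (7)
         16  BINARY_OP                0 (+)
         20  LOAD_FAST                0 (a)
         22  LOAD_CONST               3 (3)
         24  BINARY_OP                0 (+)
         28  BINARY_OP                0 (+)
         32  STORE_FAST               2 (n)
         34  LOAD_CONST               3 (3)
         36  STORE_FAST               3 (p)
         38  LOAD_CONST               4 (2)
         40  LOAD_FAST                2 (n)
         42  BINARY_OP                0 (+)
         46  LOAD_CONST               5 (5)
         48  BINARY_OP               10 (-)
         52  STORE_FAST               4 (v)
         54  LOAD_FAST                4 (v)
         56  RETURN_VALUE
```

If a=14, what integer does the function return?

LOAD_CONST → push 10. Stack: [10]
LOAD_FAST a → push 14. Stack: [10, 14]
BINARY_OP - → 10 - 14 = -4. Stack: [-4]
STORE_FAST k → k=-4. Stack: []
LOAD_FAST k → push -4. Stack: [-4]
LOAD_CONST → push 7. Stack: [-4, 7]
BINARY_OP + → -4 + 7 = 3. Stack: [3]
LOAD_FAST a → push 14. Stack: [3, 14]
LOAD_CONST → push 3. Stack: [3, 14, 3]
BINARY_OP + → 14 + 3 = 17. Stack: [3, 17]
BINARY_OP + → 3 + 17 = 20. Stack: [20]
STORE_FAST n → n=20. Stack: []
LOAD_CONST → push 3. Stack: [3]
STORE_FAST p → p=3. Stack: []
LOAD_CONST → push 2. Stack: [2]
LOAD_FAST n → push 20. Stack: [2, 20]
BINARY_OP + → 2 + 20 = 22. Stack: [22]
LOAD_CONST → push 5. Stack: [22, 5]
BINARY_OP - → 22 - 5 = 17. Stack: [17]
STORE_FAST v → v=17. Stack: []
LOAD_FAST v → push 17. Stack: [17]
RETURN_VALUE → return 17.

17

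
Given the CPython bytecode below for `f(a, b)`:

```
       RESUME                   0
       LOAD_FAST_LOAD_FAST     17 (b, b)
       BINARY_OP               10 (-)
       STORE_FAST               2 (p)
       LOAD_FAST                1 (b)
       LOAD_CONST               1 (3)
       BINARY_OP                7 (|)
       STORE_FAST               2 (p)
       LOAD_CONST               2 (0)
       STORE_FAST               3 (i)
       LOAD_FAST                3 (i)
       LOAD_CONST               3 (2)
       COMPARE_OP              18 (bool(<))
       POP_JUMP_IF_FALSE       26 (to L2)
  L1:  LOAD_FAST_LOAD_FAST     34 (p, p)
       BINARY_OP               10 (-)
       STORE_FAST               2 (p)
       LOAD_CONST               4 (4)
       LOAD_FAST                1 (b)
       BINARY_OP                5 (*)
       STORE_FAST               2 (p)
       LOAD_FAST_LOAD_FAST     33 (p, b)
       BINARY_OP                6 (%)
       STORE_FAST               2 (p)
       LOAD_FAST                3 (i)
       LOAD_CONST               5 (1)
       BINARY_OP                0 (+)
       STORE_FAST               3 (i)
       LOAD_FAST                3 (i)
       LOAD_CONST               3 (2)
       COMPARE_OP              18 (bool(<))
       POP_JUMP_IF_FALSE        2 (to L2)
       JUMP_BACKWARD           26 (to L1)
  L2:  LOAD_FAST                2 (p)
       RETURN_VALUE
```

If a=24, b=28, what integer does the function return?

0

LOAD_FAST_LOAD_FAST b,b → push 28,28. Stack: [28, 28]
BINARY_OP - → 28 - 28 = 0. Stack: [0]
STORE_FAST p → p=0. Stack: []
LOAD_FAST b → push 28. Stack: [28]
LOAD_CONST → push 3. Stack: [28, 3]
BINARY_OP | → 28 | 3 = 31. Stack: [31]
STORE_FAST p → p=31. Stack: []
LOAD_CONST → push 0. Stack: [0]
STORE_FAST i → i=0. Stack: []
LOAD_FAST i → push 0. Stack: [0]
LOAD_CONST → push 2. Stack: [0, 2]
COMPARE_OP bool(<) → 0 vs 2 = True. Stack: [True]
POP_JUMP_IF_FALSE → pop True; no jump. Stack: []
LOAD_FAST_LOAD_FAST p,p → push 31,31. Stack: [31, 31]
BINARY_OP - → 31 - 31 = 0. Stack: [0]
STORE_FAST p → p=0. Stack: []
LOAD_CONST → push 4. Stack: [4]
LOAD_FAST b → push 28. Stack: [4, 28]
BINARY_OP * → 4 * 28 = 112. Stack: [112]
STORE_FAST p → p=112. Stack: []
LOAD_FAST_LOAD_FAST p,b → push 112,28. Stack: [112, 28]
BINARY_OP % → 112 % 28 = 0. Stack: [0]
STORE_FAST p → p=0. Stack: []
LOAD_FAST i → push 0. Stack: [0]
LOAD_CONST → push 1. Stack: [0, 1]
BINARY_OP + → 0 + 1 = 1. Stack: [1]
STORE_FAST i → i=1. Stack: []
LOAD_FAST i → push 1. Stack: [1]
LOAD_CONST → push 2. Stack: [1, 2]
COMPARE_OP bool(<) → 1 vs 2 = True. Stack: [True]
POP_JUMP_IF_FALSE → pop True; no jump. Stack: []
LOAD_FAST_LOAD_FAST p,p → push 0,0. Stack: [0, 0]
BINARY_OP - → 0 - 0 = 0. Stack: [0]
STORE_FAST p → p=0. Stack: []
LOAD_CONST → push 4. Stack: [4]
LOAD_FAST b → push 28. Stack: [4, 28]
BINARY_OP * → 4 * 28 = 112. Stack: [112]
STORE_FAST p → p=112. Stack: []
LOAD_FAST_LOAD_FAST p,b → push 112,28. Stack: [112, 28]
BINARY_OP % → 112 % 28 = 0. Stack: [0]
STORE_FAST p → p=0. Stack: []
LOAD_FAST i → push 1. Stack: [1]
LOAD_CONST → push 1. Stack: [1, 1]
BINARY_OP + → 1 + 1 = 2. Stack: [2]
STORE_FAST i → i=2. Stack: []
LOAD_FAST i → push 2. Stack: [2]
LOAD_CONST → push 2. Stack: [2, 2]
COMPARE_OP bool(<) → 2 vs 2 = False. Stack: [False]
POP_JUMP_IF_FALSE → pop False; jump. Stack: []
LOAD_FAST p → push 0. Stack: [0]
RETURN_VALUE → return 0.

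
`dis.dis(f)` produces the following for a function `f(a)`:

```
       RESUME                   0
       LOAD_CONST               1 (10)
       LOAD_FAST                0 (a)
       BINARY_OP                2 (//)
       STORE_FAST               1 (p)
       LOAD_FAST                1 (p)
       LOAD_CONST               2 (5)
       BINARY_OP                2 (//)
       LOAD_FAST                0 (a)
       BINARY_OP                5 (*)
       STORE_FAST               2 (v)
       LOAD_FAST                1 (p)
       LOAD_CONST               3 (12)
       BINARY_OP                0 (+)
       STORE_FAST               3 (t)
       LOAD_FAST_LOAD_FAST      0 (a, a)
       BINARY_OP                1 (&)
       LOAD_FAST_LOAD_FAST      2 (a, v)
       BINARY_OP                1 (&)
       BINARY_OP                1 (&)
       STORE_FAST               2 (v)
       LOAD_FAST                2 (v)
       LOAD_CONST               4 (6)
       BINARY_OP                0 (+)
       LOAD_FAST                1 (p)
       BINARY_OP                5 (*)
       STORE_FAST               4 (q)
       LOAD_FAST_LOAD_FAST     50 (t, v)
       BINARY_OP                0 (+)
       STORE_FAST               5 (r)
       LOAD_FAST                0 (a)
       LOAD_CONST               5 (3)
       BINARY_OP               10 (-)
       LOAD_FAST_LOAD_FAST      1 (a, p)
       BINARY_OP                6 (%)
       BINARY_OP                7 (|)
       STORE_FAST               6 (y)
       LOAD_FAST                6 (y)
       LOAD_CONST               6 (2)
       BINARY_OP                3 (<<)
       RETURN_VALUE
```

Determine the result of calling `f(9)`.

24

LOAD_CONST → push 10. Stack: [10]
LOAD_FAST a → push 9. Stack: [10, 9]
BINARY_OP // → 10 // 9 = 1. Stack: [1]
STORE_FAST p → p=1. Stack: []
LOAD_FAST p → push 1. Stack: [1]
LOAD_CONST → push 5. Stack: [1, 5]
BINARY_OP // → 1 // 5 = 0. Stack: [0]
LOAD_FAST a → push 9. Stack: [0, 9]
BINARY_OP * → 0 * 9 = 0. Stack: [0]
STORE_FAST v → v=0. Stack: []
LOAD_FAST p → push 1. Stack: [1]
LOAD_CONST → push 12. Stack: [1, 12]
BINARY_OP + → 1 + 12 = 13. Stack: [13]
STORE_FAST t → t=13. Stack: []
LOAD_FAST_LOAD_FAST a,a → push 9,9. Stack: [9, 9]
BINARY_OP & → 9 & 9 = 9. Stack: [9]
LOAD_FAST_LOAD_FAST a,v → push 9,0. Stack: [9, 9, 0]
BINARY_OP & → 9 & 0 = 0. Stack: [9, 0]
BINARY_OP & → 9 & 0 = 0. Stack: [0]
STORE_FAST v → v=0. Stack: []
LOAD_FAST v → push 0. Stack: [0]
LOAD_CONST → push 6. Stack: [0, 6]
BINARY_OP + → 0 + 6 = 6. Stack: [6]
LOAD_FAST p → push 1. Stack: [6, 1]
BINARY_OP * → 6 * 1 = 6. Stack: [6]
STORE_FAST q → q=6. Stack: []
LOAD_FAST_LOAD_FAST t,v → push 13,0. Stack: [13, 0]
BINARY_OP + → 13 + 0 = 13. Stack: [13]
STORE_FAST r → r=13. Stack: []
LOAD_FAST a → push 9. Stack: [9]
LOAD_CONST → push 3. Stack: [9, 3]
BINARY_OP - → 9 - 3 = 6. Stack: [6]
LOAD_FAST_LOAD_FAST a,p → push 9,1. Stack: [6, 9, 1]
BINARY_OP % → 9 % 1 = 0. Stack: [6, 0]
BINARY_OP | → 6 | 0 = 6. Stack: [6]
STORE_FAST y → y=6. Stack: []
LOAD_FAST y → push 6. Stack: [6]
LOAD_CONST → push 2. Stack: [6, 2]
BINARY_OP << → 6 << 2 = 24. Stack: [24]
RETURN_VALUE → return 24.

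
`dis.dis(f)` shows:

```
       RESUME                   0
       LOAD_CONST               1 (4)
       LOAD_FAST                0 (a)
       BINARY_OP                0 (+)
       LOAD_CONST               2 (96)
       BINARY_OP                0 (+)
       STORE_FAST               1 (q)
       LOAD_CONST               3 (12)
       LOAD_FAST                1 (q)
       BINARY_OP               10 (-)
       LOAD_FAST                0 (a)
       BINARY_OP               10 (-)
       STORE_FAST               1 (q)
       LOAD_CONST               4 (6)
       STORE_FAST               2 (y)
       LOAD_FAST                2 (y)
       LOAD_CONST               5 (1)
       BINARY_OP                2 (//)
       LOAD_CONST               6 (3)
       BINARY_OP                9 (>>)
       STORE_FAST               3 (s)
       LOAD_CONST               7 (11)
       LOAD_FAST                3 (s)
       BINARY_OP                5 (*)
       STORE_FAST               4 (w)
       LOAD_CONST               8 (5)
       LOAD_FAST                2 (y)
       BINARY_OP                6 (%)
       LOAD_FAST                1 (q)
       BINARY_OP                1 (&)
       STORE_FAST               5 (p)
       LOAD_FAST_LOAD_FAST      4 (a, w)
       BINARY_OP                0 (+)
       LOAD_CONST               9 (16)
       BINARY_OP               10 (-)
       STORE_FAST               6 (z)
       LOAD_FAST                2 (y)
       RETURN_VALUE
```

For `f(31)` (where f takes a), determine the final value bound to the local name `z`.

LOAD_CONST → push 4. Stack: [4]
LOAD_FAST a → push 31. Stack: [4, 31]
BINARY_OP + → 4 + 31 = 35. Stack: [35]
LOAD_CONST → push 96. Stack: [35, 96]
BINARY_OP + → 35 + 96 = 131. Stack: [131]
STORE_FAST q → q=131. Stack: []
LOAD_CONST → push 12. Stack: [12]
LOAD_FAST q → push 131. Stack: [12, 131]
BINARY_OP - → 12 - 131 = -119. Stack: [-119]
LOAD_FAST a → push 31. Stack: [-119, 31]
BINARY_OP - → -119 - 31 = -150. Stack: [-150]
STORE_FAST q → q=-150. Stack: []
LOAD_CONST → push 6. Stack: [6]
STORE_FAST y → y=6. Stack: []
LOAD_FAST y → push 6. Stack: [6]
LOAD_CONST → push 1. Stack: [6, 1]
BINARY_OP // → 6 // 1 = 6. Stack: [6]
LOAD_CONST → push 3. Stack: [6, 3]
BINARY_OP >> → 6 >> 3 = 0. Stack: [0]
STORE_FAST s → s=0. Stack: []
LOAD_CONST → push 11. Stack: [11]
LOAD_FAST s → push 0. Stack: [11, 0]
BINARY_OP * → 11 * 0 = 0. Stack: [0]
STORE_FAST w → w=0. Stack: []
LOAD_CONST → push 5. Stack: [5]
LOAD_FAST y → push 6. Stack: [5, 6]
BINARY_OP % → 5 % 6 = 5. Stack: [5]
LOAD_FAST q → push -150. Stack: [5, -150]
BINARY_OP & → 5 & -150 = 0. Stack: [0]
STORE_FAST p → p=0. Stack: []
LOAD_FAST_LOAD_FAST a,w → push 31,0. Stack: [31, 0]
BINARY_OP + → 31 + 0 = 31. Stack: [31]
LOAD_CONST → push 16. Stack: [31, 16]
BINARY_OP - → 31 - 16 = 15. Stack: [15]
STORE_FAST z → z=15. Stack: []
LOAD_FAST y → push 6. Stack: [6]
RETURN_VALUE → return 6.

15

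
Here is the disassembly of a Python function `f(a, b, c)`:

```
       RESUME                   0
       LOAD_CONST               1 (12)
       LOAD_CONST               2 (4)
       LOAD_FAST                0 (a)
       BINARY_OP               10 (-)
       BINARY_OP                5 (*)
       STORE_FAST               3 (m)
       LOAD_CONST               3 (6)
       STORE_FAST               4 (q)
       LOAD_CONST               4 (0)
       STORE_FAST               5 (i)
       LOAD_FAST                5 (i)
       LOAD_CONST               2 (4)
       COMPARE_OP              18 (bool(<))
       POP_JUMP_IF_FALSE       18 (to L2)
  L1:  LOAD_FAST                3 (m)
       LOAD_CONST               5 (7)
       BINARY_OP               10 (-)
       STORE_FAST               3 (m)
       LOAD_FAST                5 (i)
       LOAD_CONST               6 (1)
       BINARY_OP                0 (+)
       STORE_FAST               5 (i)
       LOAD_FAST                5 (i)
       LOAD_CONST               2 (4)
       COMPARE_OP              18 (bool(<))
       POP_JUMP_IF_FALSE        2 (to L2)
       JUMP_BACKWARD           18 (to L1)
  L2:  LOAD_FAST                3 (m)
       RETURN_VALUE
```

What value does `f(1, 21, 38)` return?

LOAD_CONST → push 12. Stack: [12]
LOAD_CONST → push 4. Stack: [12, 4]
LOAD_FAST a → push 1. Stack: [12, 4, 1]
BINARY_OP - → 4 - 1 = 3. Stack: [12, 3]
BINARY_OP * → 12 * 3 = 36. Stack: [36]
STORE_FAST m → m=36. Stack: []
LOAD_CONST → push 6. Stack: [6]
STORE_FAST q → q=6. Stack: []
LOAD_CONST → push 0. Stack: [0]
STORE_FAST i → i=0. Stack: []
LOAD_FAST i → push 0. Stack: [0]
LOAD_CONST → push 4. Stack: [0, 4]
COMPARE_OP bool(<) → 0 vs 4 = True. Stack: [True]
POP_JUMP_IF_FALSE → pop True; no jump. Stack: []
LOAD_FAST m → push 36. Stack: [36]
LOAD_CONST → push 7. Stack: [36, 7]
BINARY_OP - → 36 - 7 = 29. Stack: [29]
STORE_FAST m → m=29. Stack: []
LOAD_FAST i → push 0. Stack: [0]
LOAD_CONST → push 1. Stack: [0, 1]
BINARY_OP + → 0 + 1 = 1. Stack: [1]
STORE_FAST i → i=1. Stack: []
LOAD_FAST i → push 1. Stack: [1]
LOAD_CONST → push 4. Stack: [1, 4]
COMPARE_OP bool(<) → 1 vs 4 = True. Stack: [True]
POP_JUMP_IF_FALSE → pop True; no jump. Stack: []
LOAD_FAST m → push 29. Stack: [29]
LOAD_CONST → push 7. Stack: [29, 7]
BINARY_OP - → 29 - 7 = 22. Stack: [22]
STORE_FAST m → m=22. Stack: []
LOAD_FAST i → push 1. Stack: [1]
LOAD_CONST → push 1. Stack: [1, 1]
BINARY_OP + → 1 + 1 = 2. Stack: [2]
STORE_FAST i → i=2. Stack: []
LOAD_FAST i → push 2. Stack: [2]
LOAD_CONST → push 4. Stack: [2, 4]
COMPARE_OP bool(<) → 2 vs 4 = True. Stack: [True]
POP_JUMP_IF_FALSE → pop True; no jump. Stack: []
LOAD_FAST m → push 22. Stack: [22]
LOAD_CONST → push 7. Stack: [22, 7]
BINARY_OP - → 22 - 7 = 15. Stack: [15]
STORE_FAST m → m=15. Stack: []
LOAD_FAST i → push 2. Stack: [2]
LOAD_CONST → push 1. Stack: [2, 1]
BINARY_OP + → 2 + 1 = 3. Stack: [3]
STORE_FAST i → i=3. Stack: []
LOAD_FAST i → push 3. Stack: [3]
LOAD_CONST → push 4. Stack: [3, 4]
COMPARE_OP bool(<) → 3 vs 4 = True. Stack: [True]
POP_JUMP_IF_FALSE → pop True; no jump. Stack: []
LOAD_FAST m → push 15. Stack: [15]
LOAD_CONST → push 7. Stack: [15, 7]
BINARY_OP - → 15 - 7 = 8. Stack: [8]
STORE_FAST m → m=8. Stack: []
LOAD_FAST i → push 3. Stack: [3]
LOAD_CONST → push 1. Stack: [3, 1]
BINARY_OP + → 3 + 1 = 4. Stack: [4]
STORE_FAST i → i=4. Stack: []
LOAD_FAST i → push 4. Stack: [4]
LOAD_CONST → push 4. Stack: [4, 4]
COMPARE_OP bool(<) → 4 vs 4 = False. Stack: [False]
POP_JUMP_IF_FALSE → pop False; jump. Stack: []
LOAD_FAST m → push 8. Stack: [8]
RETURN_VALUE → return 8.

8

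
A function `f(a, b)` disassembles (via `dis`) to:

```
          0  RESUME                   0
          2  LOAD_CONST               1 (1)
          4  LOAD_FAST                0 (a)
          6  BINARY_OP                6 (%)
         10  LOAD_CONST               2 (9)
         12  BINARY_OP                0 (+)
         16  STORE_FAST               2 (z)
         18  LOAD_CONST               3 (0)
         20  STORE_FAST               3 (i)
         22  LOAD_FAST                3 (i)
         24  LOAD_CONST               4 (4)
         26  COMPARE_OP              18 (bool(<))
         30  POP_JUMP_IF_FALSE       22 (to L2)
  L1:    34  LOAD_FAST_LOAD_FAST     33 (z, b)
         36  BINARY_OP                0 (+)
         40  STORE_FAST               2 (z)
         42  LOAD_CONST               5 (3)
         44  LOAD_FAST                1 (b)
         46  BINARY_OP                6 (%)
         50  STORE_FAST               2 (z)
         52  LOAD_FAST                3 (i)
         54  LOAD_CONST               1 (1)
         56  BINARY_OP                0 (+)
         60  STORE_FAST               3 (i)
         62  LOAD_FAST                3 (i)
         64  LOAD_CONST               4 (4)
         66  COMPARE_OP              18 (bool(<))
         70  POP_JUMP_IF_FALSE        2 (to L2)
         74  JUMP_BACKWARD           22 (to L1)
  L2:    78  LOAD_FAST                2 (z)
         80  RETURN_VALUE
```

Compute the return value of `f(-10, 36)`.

3

LOAD_CONST → push 1
LOAD_FAST a → push -10
BINARY_OP % → 1 % -10 = -9
LOAD_CONST → push 9
BINARY_OP + → -9 + 9 = 0
STORE_FAST z → z=0
LOAD_CONST → push 0
STORE_FAST i → i=0
LOAD_FAST i → push 0
LOAD_CONST → push 4
COMPARE_OP bool(<) → 0 vs 4 = True
POP_JUMP_IF_FALSE → pop True; no jump
LOAD_FAST_LOAD_FAST z,b → push 0,36
BINARY_OP + → 0 + 36 = 36
STORE_FAST z → z=36
LOAD_CONST → push 3
LOAD_FAST b → push 36
BINARY_OP % → 3 % 36 = 3
STORE_FAST z → z=3
LOAD_FAST i → push 0
LOAD_CONST → push 1
BINARY_OP + → 0 + 1 = 1
STORE_FAST i → i=1
LOAD_FAST i → push 1
LOAD_CONST → push 4
COMPARE_OP bool(<) → 1 vs 4 = True
POP_JUMP_IF_FALSE → pop True; no jump
LOAD_FAST_LOAD_FAST z,b → push 3,36
BINARY_OP + → 3 + 36 = 39
STORE_FAST z → z=39
LOAD_CONST → push 3
LOAD_FAST b → push 36
BINARY_OP % → 3 % 36 = 3
STORE_FAST z → z=3
LOAD_FAST i → push 1
LOAD_CONST → push 1
BINARY_OP + → 1 + 1 = 2
STORE_FAST i → i=2
LOAD_FAST i → push 2
LOAD_CONST → push 4
COMPARE_OP bool(<) → 2 vs 4 = True
POP_JUMP_IF_FALSE → pop True; no jump
LOAD_FAST_LOAD_FAST z,b → push 3,36
BINARY_OP + → 3 + 36 = 39
STORE_FAST z → z=39
LOAD_CONST → push 3
LOAD_FAST b → push 36
BINARY_OP % → 3 % 36 = 3
STORE_FAST z → z=3
LOAD_FAST i → push 2
LOAD_CONST → push 1
BINARY_OP + → 2 + 1 = 3
STORE_FAST i → i=3
LOAD_FAST i → push 3
LOAD_CONST → push 4
COMPARE_OP bool(<) → 3 vs 4 = True
POP_JUMP_IF_FALSE → pop True; no jump
LOAD_FAST_LOAD_FAST z,b → push 3,36
BINARY_OP + → 3 + 36 = 39
STORE_FAST z → z=39
LOAD_CONST → push 3
LOAD_FAST b → push 36
BINARY_OP % → 3 % 36 = 3
STORE_FAST z → z=3
LOAD_FAST i → push 3
LOAD_CONST → push 1
BINARY_OP + → 3 + 1 = 4
STORE_FAST i → i=4
LOAD_FAST i → push 4
LOAD_CONST → push 4
COMPARE_OP bool(<) → 4 vs 4 = False
POP_JUMP_IF_FALSE → pop False; jump
LOAD_FAST z → push 3
RETURN_VALUE → return 3.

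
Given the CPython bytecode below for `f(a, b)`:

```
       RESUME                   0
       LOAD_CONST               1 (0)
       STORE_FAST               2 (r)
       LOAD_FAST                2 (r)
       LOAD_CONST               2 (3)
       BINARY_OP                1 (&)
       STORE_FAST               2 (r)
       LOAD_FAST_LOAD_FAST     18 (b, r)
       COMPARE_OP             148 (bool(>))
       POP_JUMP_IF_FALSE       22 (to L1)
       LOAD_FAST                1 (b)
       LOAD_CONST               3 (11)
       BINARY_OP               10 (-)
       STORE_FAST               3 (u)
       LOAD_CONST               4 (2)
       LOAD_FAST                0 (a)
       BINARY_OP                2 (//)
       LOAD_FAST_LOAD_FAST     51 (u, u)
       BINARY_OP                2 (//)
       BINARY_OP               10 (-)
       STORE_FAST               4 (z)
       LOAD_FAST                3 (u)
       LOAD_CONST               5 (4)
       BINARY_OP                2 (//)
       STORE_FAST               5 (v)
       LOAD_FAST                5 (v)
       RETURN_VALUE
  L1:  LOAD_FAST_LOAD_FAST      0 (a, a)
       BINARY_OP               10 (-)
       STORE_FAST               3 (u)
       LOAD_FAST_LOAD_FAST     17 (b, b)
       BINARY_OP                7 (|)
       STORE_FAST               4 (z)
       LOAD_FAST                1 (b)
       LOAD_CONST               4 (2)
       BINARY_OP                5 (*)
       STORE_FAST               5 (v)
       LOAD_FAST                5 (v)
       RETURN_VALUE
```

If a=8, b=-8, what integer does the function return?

LOAD_CONST → push 0. Stack: [0]
STORE_FAST r → r=0. Stack: []
LOAD_FAST r → push 0. Stack: [0]
LOAD_CONST → push 3. Stack: [0, 3]
BINARY_OP & → 0 & 3 = 0. Stack: [0]
STORE_FAST r → r=0. Stack: []
LOAD_FAST_LOAD_FAST b,r → push -8,0. Stack: [-8, 0]
COMPARE_OP bool(>) → -8 vs 0 = False. Stack: [False]
POP_JUMP_IF_FALSE → pop False; jump. Stack: []
LOAD_FAST_LOAD_FAST a,a → push 8,8. Stack: [8, 8]
BINARY_OP - → 8 - 8 = 0. Stack: [0]
STORE_FAST u → u=0. Stack: []
LOAD_FAST_LOAD_FAST b,b → push -8,-8. Stack: [-8, -8]
BINARY_OP | → -8 | -8 = -8. Stack: [-8]
STORE_FAST z → z=-8. Stack: []
LOAD_FAST b → push -8. Stack: [-8]
LOAD_CONST → push 2. Stack: [-8, 2]
BINARY_OP * → -8 * 2 = -16. Stack: [-16]
STORE_FAST v → v=-16. Stack: []
LOAD_FAST v → push -16. Stack: [-16]
RETURN_VALUE → return -16.

-16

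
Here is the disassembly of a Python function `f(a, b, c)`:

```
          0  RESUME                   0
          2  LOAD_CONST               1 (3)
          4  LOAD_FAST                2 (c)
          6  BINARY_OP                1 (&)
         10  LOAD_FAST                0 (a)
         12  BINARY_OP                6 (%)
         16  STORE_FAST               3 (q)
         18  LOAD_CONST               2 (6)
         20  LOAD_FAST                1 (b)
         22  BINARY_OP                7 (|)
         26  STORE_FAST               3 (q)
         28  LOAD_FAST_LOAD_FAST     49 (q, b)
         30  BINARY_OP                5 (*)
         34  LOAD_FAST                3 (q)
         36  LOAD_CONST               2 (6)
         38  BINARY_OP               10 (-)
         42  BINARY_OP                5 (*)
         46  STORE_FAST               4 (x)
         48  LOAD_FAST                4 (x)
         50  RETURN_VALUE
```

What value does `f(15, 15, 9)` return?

2025

LOAD_CONST → push 3. Stack: [3]
LOAD_FAST c → push 9. Stack: [3, 9]
BINARY_OP & → 3 & 9 = 1. Stack: [1]
LOAD_FAST a → push 15. Stack: [1, 15]
BINARY_OP % → 1 % 15 = 1. Stack: [1]
STORE_FAST q → q=1. Stack: []
LOAD_CONST → push 6. Stack: [6]
LOAD_FAST b → push 15. Stack: [6, 15]
BINARY_OP | → 6 | 15 = 15. Stack: [15]
STORE_FAST q → q=15. Stack: []
LOAD_FAST_LOAD_FAST q,b → push 15,15. Stack: [15, 15]
BINARY_OP * → 15 * 15 = 225. Stack: [225]
LOAD_FAST q → push 15. Stack: [225, 15]
LOAD_CONST → push 6. Stack: [225, 15, 6]
BINARY_OP - → 15 - 6 = 9. Stack: [225, 9]
BINARY_OP * → 225 * 9 = 2025. Stack: [2025]
STORE_FAST x → x=2025. Stack: []
LOAD_FAST x → push 2025. Stack: [2025]
RETURN_VALUE → return 2025.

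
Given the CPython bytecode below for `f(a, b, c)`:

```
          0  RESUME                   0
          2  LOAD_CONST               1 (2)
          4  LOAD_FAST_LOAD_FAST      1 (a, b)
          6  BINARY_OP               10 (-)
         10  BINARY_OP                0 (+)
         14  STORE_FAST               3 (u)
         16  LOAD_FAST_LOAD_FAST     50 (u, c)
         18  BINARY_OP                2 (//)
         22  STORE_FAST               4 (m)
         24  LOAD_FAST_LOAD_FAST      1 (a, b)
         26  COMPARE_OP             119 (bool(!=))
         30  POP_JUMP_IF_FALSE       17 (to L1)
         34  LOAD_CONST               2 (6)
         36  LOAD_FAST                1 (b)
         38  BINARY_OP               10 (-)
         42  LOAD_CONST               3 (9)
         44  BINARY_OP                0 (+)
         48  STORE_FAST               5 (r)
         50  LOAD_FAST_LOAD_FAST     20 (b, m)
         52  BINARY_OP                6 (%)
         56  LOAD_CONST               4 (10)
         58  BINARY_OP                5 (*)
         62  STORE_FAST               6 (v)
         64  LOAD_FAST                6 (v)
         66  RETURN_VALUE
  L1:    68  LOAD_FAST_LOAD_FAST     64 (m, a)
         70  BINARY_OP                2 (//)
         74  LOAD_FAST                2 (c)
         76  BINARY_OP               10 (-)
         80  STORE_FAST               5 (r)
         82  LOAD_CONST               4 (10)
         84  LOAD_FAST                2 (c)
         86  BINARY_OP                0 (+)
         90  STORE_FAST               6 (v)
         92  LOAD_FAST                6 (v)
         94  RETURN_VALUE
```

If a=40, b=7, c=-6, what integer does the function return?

LOAD_CONST → push 2. Stack: [2]
LOAD_FAST_LOAD_FAST a,b → push 40,7. Stack: [2, 40, 7]
BINARY_OP - → 40 - 7 = 33. Stack: [2, 33]
BINARY_OP + → 2 + 33 = 35. Stack: [35]
STORE_FAST u → u=35. Stack: []
LOAD_FAST_LOAD_FAST u,c → push 35,-6. Stack: [35, -6]
BINARY_OP // → 35 // -6 = -6. Stack: [-6]
STORE_FAST m → m=-6. Stack: []
LOAD_FAST_LOAD_FAST a,b → push 40,7. Stack: [40, 7]
COMPARE_OP bool(!=) → 40 vs 7 = True. Stack: [True]
POP_JUMP_IF_FALSE → pop True; no jump. Stack: []
LOAD_CONST → push 6. Stack: [6]
LOAD_FAST b → push 7. Stack: [6, 7]
BINARY_OP - → 6 - 7 = -1. Stack: [-1]
LOAD_CONST → push 9. Stack: [-1, 9]
BINARY_OP + → -1 + 9 = 8. Stack: [8]
STORE_FAST r → r=8. Stack: []
LOAD_FAST_LOAD_FAST b,m → push 7,-6. Stack: [7, -6]
BINARY_OP % → 7 % -6 = -5. Stack: [-5]
LOAD_CONST → push 10. Stack: [-5, 10]
BINARY_OP * → -5 * 10 = -50. Stack: [-50]
STORE_FAST v → v=-50. Stack: []
LOAD_FAST v → push -50. Stack: [-50]
RETURN_VALUE → return -50.

-50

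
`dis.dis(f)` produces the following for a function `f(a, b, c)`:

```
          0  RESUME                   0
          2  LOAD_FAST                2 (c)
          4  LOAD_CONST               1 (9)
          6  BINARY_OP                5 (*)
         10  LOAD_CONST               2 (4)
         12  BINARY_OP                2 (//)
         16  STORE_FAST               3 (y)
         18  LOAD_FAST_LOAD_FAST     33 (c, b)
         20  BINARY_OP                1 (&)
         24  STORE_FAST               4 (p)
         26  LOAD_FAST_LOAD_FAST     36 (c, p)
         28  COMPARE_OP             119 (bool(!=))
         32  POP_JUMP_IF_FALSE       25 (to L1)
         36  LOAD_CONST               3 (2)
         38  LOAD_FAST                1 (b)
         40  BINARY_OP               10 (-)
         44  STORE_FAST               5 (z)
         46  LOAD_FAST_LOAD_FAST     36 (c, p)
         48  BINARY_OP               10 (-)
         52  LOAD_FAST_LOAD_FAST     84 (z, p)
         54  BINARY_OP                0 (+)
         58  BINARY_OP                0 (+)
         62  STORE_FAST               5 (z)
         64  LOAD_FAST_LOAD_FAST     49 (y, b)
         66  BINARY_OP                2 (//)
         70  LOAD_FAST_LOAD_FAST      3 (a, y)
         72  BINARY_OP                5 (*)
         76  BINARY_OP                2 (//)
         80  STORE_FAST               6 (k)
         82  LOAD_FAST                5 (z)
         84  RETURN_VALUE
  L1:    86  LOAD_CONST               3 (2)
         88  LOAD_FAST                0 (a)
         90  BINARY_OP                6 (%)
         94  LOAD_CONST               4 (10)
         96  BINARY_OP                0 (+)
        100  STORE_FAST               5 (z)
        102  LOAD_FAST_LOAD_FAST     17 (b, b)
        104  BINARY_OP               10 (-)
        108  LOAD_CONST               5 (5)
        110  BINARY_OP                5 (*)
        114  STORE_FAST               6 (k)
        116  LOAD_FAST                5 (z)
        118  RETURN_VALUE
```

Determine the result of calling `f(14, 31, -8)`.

-37

LOAD_FAST c → push -8. Stack: [-8]
LOAD_CONST → push 9. Stack: [-8, 9]
BINARY_OP * → -8 * 9 = -72. Stack: [-72]
LOAD_CONST → push 4. Stack: [-72, 4]
BINARY_OP // → -72 // 4 = -18. Stack: [-18]
STORE_FAST y → y=-18. Stack: []
LOAD_FAST_LOAD_FAST c,b → push -8,31. Stack: [-8, 31]
BINARY_OP & → -8 & 31 = 24. Stack: [24]
STORE_FAST p → p=24. Stack: []
LOAD_FAST_LOAD_FAST c,p → push -8,24. Stack: [-8, 24]
COMPARE_OP bool(!=) → -8 vs 24 = True. Stack: [True]
POP_JUMP_IF_FALSE → pop True; no jump. Stack: []
LOAD_CONST → push 2. Stack: [2]
LOAD_FAST b → push 31. Stack: [2, 31]
BINARY_OP - → 2 - 31 = -29. Stack: [-29]
STORE_FAST z → z=-29. Stack: []
LOAD_FAST_LOAD_FAST c,p → push -8,24. Stack: [-8, 24]
BINARY_OP - → -8 - 24 = -32. Stack: [-32]
LOAD_FAST_LOAD_FAST z,p → push -29,24. Stack: [-32, -29, 24]
BINARY_OP + → -29 + 24 = -5. Stack: [-32, -5]
BINARY_OP + → -32 + -5 = -37. Stack: [-37]
STORE_FAST z → z=-37. Stack: []
LOAD_FAST_LOAD_FAST y,b → push -18,31. Stack: [-18, 31]
BINARY_OP // → -18 // 31 = -1. Stack: [-1]
LOAD_FAST_LOAD_FAST a,y → push 14,-18. Stack: [-1, 14, -18]
BINARY_OP * → 14 * -18 = -252. Stack: [-1, -252]
BINARY_OP // → -1 // -252 = 0. Stack: [0]
STORE_FAST k → k=0. Stack: []
LOAD_FAST z → push -37. Stack: [-37]
RETURN_VALUE → return -37.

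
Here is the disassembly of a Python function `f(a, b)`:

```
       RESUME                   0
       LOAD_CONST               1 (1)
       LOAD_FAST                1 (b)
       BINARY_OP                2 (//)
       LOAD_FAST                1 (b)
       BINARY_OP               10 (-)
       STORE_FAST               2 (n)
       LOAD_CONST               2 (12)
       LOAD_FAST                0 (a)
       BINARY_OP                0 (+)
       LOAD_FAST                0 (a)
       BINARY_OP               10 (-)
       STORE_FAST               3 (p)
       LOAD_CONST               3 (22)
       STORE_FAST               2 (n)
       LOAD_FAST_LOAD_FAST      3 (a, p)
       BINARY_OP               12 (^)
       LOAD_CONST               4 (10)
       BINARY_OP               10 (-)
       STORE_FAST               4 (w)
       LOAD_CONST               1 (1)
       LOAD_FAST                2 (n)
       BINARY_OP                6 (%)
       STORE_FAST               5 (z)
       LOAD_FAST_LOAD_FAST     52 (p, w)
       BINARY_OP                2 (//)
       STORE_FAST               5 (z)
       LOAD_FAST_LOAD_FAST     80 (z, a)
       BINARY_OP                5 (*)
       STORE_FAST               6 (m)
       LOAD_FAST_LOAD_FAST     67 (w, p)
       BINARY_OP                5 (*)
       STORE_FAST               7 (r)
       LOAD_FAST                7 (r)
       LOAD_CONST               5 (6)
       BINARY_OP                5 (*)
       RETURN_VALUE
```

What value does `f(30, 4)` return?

LOAD_CONST → push 1. Stack: [1]
LOAD_FAST b → push 4. Stack: [1, 4]
BINARY_OP // → 1 // 4 = 0. Stack: [0]
LOAD_FAST b → push 4. Stack: [0, 4]
BINARY_OP - → 0 - 4 = -4. Stack: [-4]
STORE_FAST n → n=-4. Stack: []
LOAD_CONST → push 12. Stack: [12]
LOAD_FAST a → push 30. Stack: [12, 30]
BINARY_OP + → 12 + 30 = 42. Stack: [42]
LOAD_FAST a → push 30. Stack: [42, 30]
BINARY_OP - → 42 - 30 = 12. Stack: [12]
STORE_FAST p → p=12. Stack: []
LOAD_CONST → push 22. Stack: [22]
STORE_FAST n → n=22. Stack: []
LOAD_FAST_LOAD_FAST a,p → push 30,12. Stack: [30, 12]
BINARY_OP ^ → 30 ^ 12 = 18. Stack: [18]
LOAD_CONST → push 10. Stack: [18, 10]
BINARY_OP - → 18 - 10 = 8. Stack: [8]
STORE_FAST w → w=8. Stack: []
LOAD_CONST → push 1. Stack: [1]
LOAD_FAST n → push 22. Stack: [1, 22]
BINARY_OP % → 1 % 22 = 1. Stack: [1]
STORE_FAST z → z=1. Stack: []
LOAD_FAST_LOAD_FAST p,w → push 12,8. Stack: [12, 8]
BINARY_OP // → 12 // 8 = 1. Stack: [1]
STORE_FAST z → z=1. Stack: []
LOAD_FAST_LOAD_FAST z,a → push 1,30. Stack: [1, 30]
BINARY_OP * → 1 * 30 = 30. Stack: [30]
STORE_FAST m → m=30. Stack: []
LOAD_FAST_LOAD_FAST w,p → push 8,12. Stack: [8, 12]
BINARY_OP * → 8 * 12 = 96. Stack: [96]
STORE_FAST r → r=96. Stack: []
LOAD_FAST r → push 96. Stack: [96]
LOAD_CONST → push 6. Stack: [96, 6]
BINARY_OP * → 96 * 6 = 576. Stack: [576]
RETURN_VALUE → return 576.

576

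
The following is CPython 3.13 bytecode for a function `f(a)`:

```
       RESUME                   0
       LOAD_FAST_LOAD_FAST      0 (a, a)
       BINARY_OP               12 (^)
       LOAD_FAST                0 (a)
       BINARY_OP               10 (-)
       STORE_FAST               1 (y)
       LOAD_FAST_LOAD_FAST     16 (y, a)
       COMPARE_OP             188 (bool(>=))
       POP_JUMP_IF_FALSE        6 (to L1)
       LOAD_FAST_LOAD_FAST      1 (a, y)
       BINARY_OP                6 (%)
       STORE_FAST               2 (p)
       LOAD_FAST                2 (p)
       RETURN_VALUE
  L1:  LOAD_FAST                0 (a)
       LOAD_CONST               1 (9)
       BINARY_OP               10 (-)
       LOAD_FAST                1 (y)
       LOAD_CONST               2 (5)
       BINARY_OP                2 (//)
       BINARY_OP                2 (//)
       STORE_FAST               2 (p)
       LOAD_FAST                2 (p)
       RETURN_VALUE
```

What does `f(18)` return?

-3

LOAD_FAST_LOAD_FAST a,a → push 18,18. Stack: [18, 18]
BINARY_OP ^ → 18 ^ 18 = 0. Stack: [0]
LOAD_FAST a → push 18. Stack: [0, 18]
BINARY_OP - → 0 - 18 = -18. Stack: [-18]
STORE_FAST y → y=-18. Stack: []
LOAD_FAST_LOAD_FAST y,a → push -18,18. Stack: [-18, 18]
COMPARE_OP bool(>=) → -18 vs 18 = False. Stack: [False]
POP_JUMP_IF_FALSE → pop False; jump. Stack: []
LOAD_FAST a → push 18. Stack: [18]
LOAD_CONST → push 9. Stack: [18, 9]
BINARY_OP - → 18 - 9 = 9. Stack: [9]
LOAD_FAST y → push -18. Stack: [9, -18]
LOAD_CONST → push 5. Stack: [9, -18, 5]
BINARY_OP // → -18 // 5 = -4. Stack: [9, -4]
BINARY_OP // → 9 // -4 = -3. Stack: [-3]
STORE_FAST p → p=-3. Stack: []
LOAD_FAST p → push -3. Stack: [-3]
RETURN_VALUE → return -3.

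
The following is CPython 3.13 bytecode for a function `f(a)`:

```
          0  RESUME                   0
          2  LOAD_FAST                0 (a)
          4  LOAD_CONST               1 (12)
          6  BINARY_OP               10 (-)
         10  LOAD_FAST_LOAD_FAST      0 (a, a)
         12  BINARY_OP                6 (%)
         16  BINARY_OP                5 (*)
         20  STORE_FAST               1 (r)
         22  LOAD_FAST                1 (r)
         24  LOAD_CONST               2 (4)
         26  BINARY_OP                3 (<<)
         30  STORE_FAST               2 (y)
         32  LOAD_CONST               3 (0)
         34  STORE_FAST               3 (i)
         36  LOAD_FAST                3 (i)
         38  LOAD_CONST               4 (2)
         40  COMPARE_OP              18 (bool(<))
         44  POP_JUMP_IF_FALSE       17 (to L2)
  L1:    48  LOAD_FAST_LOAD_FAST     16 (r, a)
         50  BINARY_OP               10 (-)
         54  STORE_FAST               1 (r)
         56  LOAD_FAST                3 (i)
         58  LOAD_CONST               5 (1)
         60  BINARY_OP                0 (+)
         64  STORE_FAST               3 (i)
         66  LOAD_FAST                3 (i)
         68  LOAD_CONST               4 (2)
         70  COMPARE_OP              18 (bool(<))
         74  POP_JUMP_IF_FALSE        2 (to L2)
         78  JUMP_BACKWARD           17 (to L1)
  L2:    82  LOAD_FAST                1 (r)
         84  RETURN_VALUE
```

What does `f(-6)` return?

12

LOAD_FAST a → push -6. Stack: [-6]
LOAD_CONST → push 12. Stack: [-6, 12]
BINARY_OP - → -6 - 12 = -18. Stack: [-18]
LOAD_FAST_LOAD_FAST a,a → push -6,-6. Stack: [-18, -6, -6]
BINARY_OP % → -6 % -6 = 0. Stack: [-18, 0]
BINARY_OP * → -18 * 0 = 0. Stack: [0]
STORE_FAST r → r=0. Stack: []
LOAD_FAST r → push 0. Stack: [0]
LOAD_CONST → push 4. Stack: [0, 4]
BINARY_OP << → 0 << 4 = 0. Stack: [0]
STORE_FAST y → y=0. Stack: []
LOAD_CONST → push 0. Stack: [0]
STORE_FAST i → i=0. Stack: []
LOAD_FAST i → push 0. Stack: [0]
LOAD_CONST → push 2. Stack: [0, 2]
COMPARE_OP bool(<) → 0 vs 2 = True. Stack: [True]
POP_JUMP_IF_FALSE → pop True; no jump. Stack: []
LOAD_FAST_LOAD_FAST r,a → push 0,-6. Stack: [0, -6]
BINARY_OP - → 0 - -6 = 6. Stack: [6]
STORE_FAST r → r=6. Stack: []
LOAD_FAST i → push 0. Stack: [0]
LOAD_CONST → push 1. Stack: [0, 1]
BINARY_OP + → 0 + 1 = 1. Stack: [1]
STORE_FAST i → i=1. Stack: []
LOAD_FAST i → push 1. Stack: [1]
LOAD_CONST → push 2. Stack: [1, 2]
COMPARE_OP bool(<) → 1 vs 2 = True. Stack: [True]
POP_JUMP_IF_FALSE → pop True; no jump. Stack: []
LOAD_FAST_LOAD_FAST r,a → push 6,-6. Stack: [6, -6]
BINARY_OP - → 6 - -6 = 12. Stack: [12]
STORE_FAST r → r=12. Stack: []
LOAD_FAST i → push 1. Stack: [1]
LOAD_CONST → push 1. Stack: [1, 1]
BINARY_OP + → 1 + 1 = 2. Stack: [2]
STORE_FAST i → i=2. Stack: []
LOAD_FAST i → push 2. Stack: [2]
LOAD_CONST → push 2. Stack: [2, 2]
COMPARE_OP bool(<) → 2 vs 2 = False. Stack: [False]
POP_JUMP_IF_FALSE → pop False; jump. Stack: []
LOAD_FAST r → push 12. Stack: [12]
RETURN_VALUE → return 12.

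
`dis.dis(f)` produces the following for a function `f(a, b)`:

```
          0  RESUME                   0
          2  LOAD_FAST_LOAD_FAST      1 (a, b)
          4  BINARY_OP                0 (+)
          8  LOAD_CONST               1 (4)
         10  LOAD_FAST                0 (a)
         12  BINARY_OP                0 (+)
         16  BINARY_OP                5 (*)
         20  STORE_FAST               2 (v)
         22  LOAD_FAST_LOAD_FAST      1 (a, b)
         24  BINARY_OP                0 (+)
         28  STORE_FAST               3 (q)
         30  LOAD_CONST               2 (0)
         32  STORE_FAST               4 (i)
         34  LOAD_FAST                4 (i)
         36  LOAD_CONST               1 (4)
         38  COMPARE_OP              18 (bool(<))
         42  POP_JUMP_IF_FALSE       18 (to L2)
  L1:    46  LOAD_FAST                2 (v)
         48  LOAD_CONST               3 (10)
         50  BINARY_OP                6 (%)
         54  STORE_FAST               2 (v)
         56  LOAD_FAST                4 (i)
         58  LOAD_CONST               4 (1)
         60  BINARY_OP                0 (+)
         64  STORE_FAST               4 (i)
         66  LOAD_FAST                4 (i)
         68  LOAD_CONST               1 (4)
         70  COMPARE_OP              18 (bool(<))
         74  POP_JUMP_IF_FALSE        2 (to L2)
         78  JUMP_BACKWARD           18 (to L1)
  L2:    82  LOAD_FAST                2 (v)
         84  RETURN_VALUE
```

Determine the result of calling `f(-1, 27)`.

8

LOAD_FAST_LOAD_FAST a,b → push -1,27. Stack: [-1, 27]
BINARY_OP + → -1 + 27 = 26. Stack: [26]
LOAD_CONST → push 4. Stack: [26, 4]
LOAD_FAST a → push -1. Stack: [26, 4, -1]
BINARY_OP + → 4 + -1 = 3. Stack: [26, 3]
BINARY_OP * → 26 * 3 = 78. Stack: [78]
STORE_FAST v → v=78. Stack: []
LOAD_FAST_LOAD_FAST a,b → push -1,27. Stack: [-1, 27]
BINARY_OP + → -1 + 27 = 26. Stack: [26]
STORE_FAST q → q=26. Stack: []
LOAD_CONST → push 0. Stack: [0]
STORE_FAST i → i=0. Stack: []
LOAD_FAST i → push 0. Stack: [0]
LOAD_CONST → push 4. Stack: [0, 4]
COMPARE_OP bool(<) → 0 vs 4 = True. Stack: [True]
POP_JUMP_IF_FALSE → pop True; no jump. Stack: []
LOAD_FAST v → push 78. Stack: [78]
LOAD_CONST → push 10. Stack: [78, 10]
BINARY_OP % → 78 % 10 = 8. Stack: [8]
STORE_FAST v → v=8. Stack: []
LOAD_FAST i → push 0. Stack: [0]
LOAD_CONST → push 1. Stack: [0, 1]
BINARY_OP + → 0 + 1 = 1. Stack: [1]
STORE_FAST i → i=1. Stack: []
LOAD_FAST i → push 1. Stack: [1]
LOAD_CONST → push 4. Stack: [1, 4]
COMPARE_OP bool(<) → 1 vs 4 = True. Stack: [True]
POP_JUMP_IF_FALSE → pop True; no jump. Stack: []
LOAD_FAST v → push 8. Stack: [8]
LOAD_CONST → push 10. Stack: [8, 10]
BINARY_OP % → 8 % 10 = 8. Stack: [8]
STORE_FAST v → v=8. Stack: []
LOAD_FAST i → push 1. Stack: [1]
LOAD_CONST → push 1. Stack: [1, 1]
BINARY_OP + → 1 + 1 = 2. Stack: [2]
STORE_FAST i → i=2. Stack: []
LOAD_FAST i → push 2. Stack: [2]
LOAD_CONST → push 4. Stack: [2, 4]
COMPARE_OP bool(<) → 2 vs 4 = True. Stack: [True]
POP_JUMP_IF_FALSE → pop True; no jump. Stack: []
LOAD_FAST v → push 8. Stack: [8]
LOAD_CONST → push 10. Stack: [8, 10]
BINARY_OP % → 8 % 10 = 8. Stack: [8]
STORE_FAST v → v=8. Stack: []
LOAD_FAST i → push 2. Stack: [2]
LOAD_CONST → push 1. Stack: [2, 1]
BINARY_OP + → 2 + 1 = 3. Stack: [3]
STORE_FAST i → i=3. Stack: []
LOAD_FAST i → push 3. Stack: [3]
LOAD_CONST → push 4. Stack: [3, 4]
COMPARE_OP bool(<) → 3 vs 4 = True. Stack: [True]
POP_JUMP_IF_FALSE → pop True; no jump. Stack: []
LOAD_FAST v → push 8. Stack: [8]
LOAD_CONST → push 10. Stack: [8, 10]
BINARY_OP % → 8 % 10 = 8. Stack: [8]
STORE_FAST v → v=8. Stack: []
LOAD_FAST i → push 3. Stack: [3]
LOAD_CONST → push 1. Stack: [3, 1]
BINARY_OP + → 3 + 1 = 4. Stack: [4]
STORE_FAST i → i=4. Stack: []
LOAD_FAST i → push 4. Stack: [4]
LOAD_CONST → push 4. Stack: [4, 4]
COMPARE_OP bool(<) → 4 vs 4 = False. Stack: [False]
POP_JUMP_IF_FALSE → pop False; jump. Stack: []
LOAD_FAST v → push 8. Stack: [8]
RETURN_VALUE → return 8.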